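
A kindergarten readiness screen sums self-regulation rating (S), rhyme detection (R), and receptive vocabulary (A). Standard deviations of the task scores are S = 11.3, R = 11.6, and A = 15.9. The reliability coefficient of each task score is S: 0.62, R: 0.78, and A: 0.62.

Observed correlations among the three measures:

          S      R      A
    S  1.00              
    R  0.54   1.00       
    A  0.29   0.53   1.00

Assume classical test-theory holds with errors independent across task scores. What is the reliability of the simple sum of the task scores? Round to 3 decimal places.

Var(S+R+A) = 11.3² + 11.6² + 15.9² + 2·[11.3·11.6·0.54 + 11.3·15.9·0.29 + 11.6·15.9·0.53] = 515.06 + 441.281 = 956.341.
Because errors are independent across components, Cov(Tᵢ,Tⱼ) = Cov(Xᵢ,Xⱼ); the off-diagonal part of the true-score variance is the same as above.
True-score variance = [11.3²·0.62 + 11.6²·0.78 + 15.9²·0.62] + 441.281 = 340.867 + 441.281 = 782.148.
Reliability = 782.148 / 956.341 = 0.818.

0.818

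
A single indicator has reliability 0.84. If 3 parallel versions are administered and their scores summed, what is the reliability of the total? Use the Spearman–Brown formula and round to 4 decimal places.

0.9403

ρ_k = kρ / (1 + (k−1)ρ) = 3·0.84 / (1 + 2·0.84) = 2.520 / 2.680 = 0.9403.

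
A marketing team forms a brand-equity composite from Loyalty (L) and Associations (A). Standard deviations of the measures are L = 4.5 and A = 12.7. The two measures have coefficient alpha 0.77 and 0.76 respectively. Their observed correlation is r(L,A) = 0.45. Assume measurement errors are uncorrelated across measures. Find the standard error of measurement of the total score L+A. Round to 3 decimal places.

6.585

Var(total) = 181.54 + 51.435 = 232.975.
True-score variance = 138.173 + 51.435 = 189.608, so reliability = 0.8139.
Error variance = 232.975 − 189.608 = 43.3671; SEM = √43.3671 = 6.585.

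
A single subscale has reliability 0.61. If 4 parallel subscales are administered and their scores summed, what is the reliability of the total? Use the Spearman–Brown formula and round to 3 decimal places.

ρ_k = kρ / (1 + (k−1)ρ) = 4·0.61 / (1 + 3·0.61) = 2.440 / 2.830 = 0.862.

0.862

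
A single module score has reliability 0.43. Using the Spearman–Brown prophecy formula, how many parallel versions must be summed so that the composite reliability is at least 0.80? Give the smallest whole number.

k ≥ ρ*(1−ρ₁)/(ρ₁(1−ρ*)) = 0.80·0.57 / (0.43·0.20) = 5.302.
Smallest integer k = 6.

6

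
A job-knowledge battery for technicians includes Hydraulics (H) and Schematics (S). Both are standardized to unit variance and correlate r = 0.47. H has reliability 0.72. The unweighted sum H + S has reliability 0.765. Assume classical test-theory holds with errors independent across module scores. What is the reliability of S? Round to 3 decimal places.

0.589

Var(H+S) = 2 + 2·0.47 = 2.940.
True-score variance = ρ_H + ρ_S + 2·0.47, so 0.765 = (0.72 + ρ_S + 0.94) / 2.940.
ρ_S = 0.765·2.940 − 0.72 − 0.94 = 0.589.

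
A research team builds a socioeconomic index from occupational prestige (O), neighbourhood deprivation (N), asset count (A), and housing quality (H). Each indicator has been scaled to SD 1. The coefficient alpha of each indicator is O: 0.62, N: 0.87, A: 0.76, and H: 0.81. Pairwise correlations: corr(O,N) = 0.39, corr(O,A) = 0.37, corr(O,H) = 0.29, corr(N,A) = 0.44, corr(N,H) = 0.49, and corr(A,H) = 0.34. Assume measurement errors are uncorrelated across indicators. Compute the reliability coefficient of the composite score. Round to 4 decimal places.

Var(O+N+A+H) = 4 + 2·[0.39 + 0.37 + 0.29 + 0.44 + 0.49 + 0.34] = 4 + 4.64 = 8.64.
Under uncorrelated errors the observed covariances equal the true-score covariances, so only the own-variance terms attenuate.
True-score variance = [0.62 + 0.87 + 0.76 + 0.81] + 4.64 = 3.06 + 4.64 = 7.7.
Reliability = 7.7 / 8.64 = 0.8912.

0.8912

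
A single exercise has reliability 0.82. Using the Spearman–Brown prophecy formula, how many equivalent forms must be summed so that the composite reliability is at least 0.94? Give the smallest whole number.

4

k ≥ ρ*(1−ρ₁)/(ρ₁(1−ρ*)) = 0.94·0.18 / (0.82·0.06) = 3.439.
Smallest integer k = 4.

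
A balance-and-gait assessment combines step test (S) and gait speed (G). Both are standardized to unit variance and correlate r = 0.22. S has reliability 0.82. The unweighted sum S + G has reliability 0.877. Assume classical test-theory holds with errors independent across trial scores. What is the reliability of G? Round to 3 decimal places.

Var(S+G) = 2 + 2·0.22 = 2.440.
True-score variance = ρ_S + ρ_G + 2·0.22, so 0.877 = (0.82 + ρ_G + 0.44) / 2.440.
ρ_G = 0.877·2.440 − 0.82 − 0.44 = 0.880.

0.880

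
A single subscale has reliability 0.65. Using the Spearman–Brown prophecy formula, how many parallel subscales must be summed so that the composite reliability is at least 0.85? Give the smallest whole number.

4

k ≥ ρ*(1−ρ₁)/(ρ₁(1−ρ*)) = 0.85·0.35 / (0.65·0.15) = 3.051.
Smallest integer k = 4.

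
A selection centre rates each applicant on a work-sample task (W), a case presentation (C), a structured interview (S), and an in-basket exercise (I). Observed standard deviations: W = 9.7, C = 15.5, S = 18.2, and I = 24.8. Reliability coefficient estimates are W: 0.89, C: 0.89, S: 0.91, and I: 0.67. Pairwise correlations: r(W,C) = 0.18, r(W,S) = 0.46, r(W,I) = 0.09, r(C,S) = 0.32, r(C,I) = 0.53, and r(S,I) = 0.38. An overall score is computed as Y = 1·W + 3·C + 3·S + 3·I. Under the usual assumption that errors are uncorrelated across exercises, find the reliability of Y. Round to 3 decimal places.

Var(Y) = 9.7² + 3²·15.5² + 3²·18.2² + 3²·24.8² + 2·[3·9.7·15.5·0.18 + 3·9.7·18.2·0.46 + 3·9.7·24.8·0.09 + 9·15.5·18.2·0.32 + 9·15.5·24.8·0.53 + 9·18.2·24.8·0.38] = 10772.9 + 9158.91 = 19931.8.
Under uncorrelated errors the observed covariances equal the true-score covariances, so only the own-variance terms attenuate.
True-score variance = [9.7²·0.89 + 3²·15.5²·0.89 + 3²·18.2²·0.91 + 3²·24.8²·0.67] + 9158.91 = 8429.69 + 9158.91 = 17588.6.
Reliability = 17588.6 / 19931.8 = 0.882.

0.882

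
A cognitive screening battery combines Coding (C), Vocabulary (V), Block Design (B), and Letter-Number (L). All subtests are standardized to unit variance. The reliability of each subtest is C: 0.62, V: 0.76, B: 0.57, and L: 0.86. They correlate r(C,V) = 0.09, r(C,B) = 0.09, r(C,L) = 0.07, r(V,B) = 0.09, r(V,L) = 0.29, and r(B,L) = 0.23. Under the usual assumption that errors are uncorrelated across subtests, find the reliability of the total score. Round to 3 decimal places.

0.792

Var(C+V+B+L) = 4 + 2·[0.09 + 0.09 + 0.07 + 0.09 + 0.29 + 0.23] = 4 + 1.72 = 5.72.
With uncorrelated errors the cross-covariances are all true-score covariance, so they carry over unchanged; only the diagonal terms shrink to ρᵢσᵢ².
True-score variance = [0.62 + 0.76 + 0.57 + 0.86] + 1.72 = 2.81 + 1.72 = 4.53.
Reliability = 4.53 / 5.72 = 0.792.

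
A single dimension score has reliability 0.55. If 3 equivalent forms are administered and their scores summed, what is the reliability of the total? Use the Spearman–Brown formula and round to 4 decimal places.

ρ_k = kρ / (1 + (k−1)ρ) = 3·0.55 / (1 + 2·0.55) = 1.650 / 2.100 = 0.7857.

0.7857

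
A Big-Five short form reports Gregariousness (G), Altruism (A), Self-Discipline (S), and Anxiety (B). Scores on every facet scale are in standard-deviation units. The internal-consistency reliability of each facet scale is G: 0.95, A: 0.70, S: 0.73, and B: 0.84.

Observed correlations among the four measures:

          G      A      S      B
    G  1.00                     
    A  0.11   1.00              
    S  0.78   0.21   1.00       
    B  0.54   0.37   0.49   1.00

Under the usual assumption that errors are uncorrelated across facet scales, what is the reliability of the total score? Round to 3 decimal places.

0.913

Var(G+A+S+B) = 4 + 2·[0.11 + 0.78 + 0.54 + 0.21 + 0.37 + 0.49] = 4 + 5 = 9.
Under uncorrelated errors the observed covariances equal the true-score covariances, so only the own-variance terms attenuate.
True-score variance = [0.95 + 0.70 + 0.73 + 0.84] + 5 = 3.22 + 5 = 8.22.
Reliability = 8.22 / 9 = 0.913.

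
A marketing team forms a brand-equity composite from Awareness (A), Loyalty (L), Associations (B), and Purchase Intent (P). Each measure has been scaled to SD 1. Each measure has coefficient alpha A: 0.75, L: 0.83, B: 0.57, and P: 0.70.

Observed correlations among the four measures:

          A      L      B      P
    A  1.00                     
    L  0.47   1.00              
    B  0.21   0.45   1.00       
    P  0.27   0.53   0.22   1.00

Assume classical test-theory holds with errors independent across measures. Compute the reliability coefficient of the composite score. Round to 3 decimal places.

Var(A+L+B+P) = 4 + 2·[0.47 + 0.21 + 0.27 + 0.45 + 0.53 + 0.22] = 4 + 4.3 = 8.3.
With uncorrelated errors the cross-covariances are all true-score covariance, so they carry over unchanged; only the diagonal terms shrink to ρᵢσᵢ².
True-score variance = [0.75 + 0.83 + 0.57 + 0.70] + 4.3 = 2.85 + 4.3 = 7.15.
Reliability = 7.15 / 8.3 = 0.861.

0.861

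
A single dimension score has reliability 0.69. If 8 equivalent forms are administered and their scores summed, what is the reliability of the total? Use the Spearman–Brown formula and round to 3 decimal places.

0.947

ρ_k = kρ / (1 + (k−1)ρ) = 8·0.69 / (1 + 7·0.69) = 5.520 / 5.830 = 0.947.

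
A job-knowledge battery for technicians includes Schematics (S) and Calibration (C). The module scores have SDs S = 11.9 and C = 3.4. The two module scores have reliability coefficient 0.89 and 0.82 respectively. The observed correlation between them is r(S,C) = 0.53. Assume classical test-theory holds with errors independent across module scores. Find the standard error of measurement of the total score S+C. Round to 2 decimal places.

Var(total) = 153.17 + 42.8876 = 196.058.
True-score variance = 135.512 + 42.8876 = 178.4, so reliability = 0.9099.
Error variance = 196.058 − 178.4 = 17.6579; SEM = √17.6579 = 4.20.

4.20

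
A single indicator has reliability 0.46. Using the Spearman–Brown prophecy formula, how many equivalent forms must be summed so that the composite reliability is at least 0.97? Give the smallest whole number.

k ≥ ρ*(1−ρ₁)/(ρ₁(1−ρ*)) = 0.97·0.54 / (0.46·0.03) = 37.957.
Smallest integer k = 38.

38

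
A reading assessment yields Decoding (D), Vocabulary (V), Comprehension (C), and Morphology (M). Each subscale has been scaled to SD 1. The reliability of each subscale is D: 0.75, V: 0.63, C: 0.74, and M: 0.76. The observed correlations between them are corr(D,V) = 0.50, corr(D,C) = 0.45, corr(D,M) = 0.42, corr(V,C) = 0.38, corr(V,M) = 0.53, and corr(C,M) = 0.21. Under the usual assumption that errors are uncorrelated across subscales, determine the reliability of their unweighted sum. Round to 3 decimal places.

Var(D+V+C+M) = 4 + 2·[0.50 + 0.45 + 0.42 + 0.38 + 0.53 + 0.21] = 4 + 4.98 = 8.98.
Under uncorrelated errors the observed covariances equal the true-score covariances, so only the own-variance terms attenuate.
True-score variance = [0.75 + 0.63 + 0.74 + 0.76] + 4.98 = 2.88 + 4.98 = 7.86.
Reliability = 7.86 / 8.98 = 0.875.

0.875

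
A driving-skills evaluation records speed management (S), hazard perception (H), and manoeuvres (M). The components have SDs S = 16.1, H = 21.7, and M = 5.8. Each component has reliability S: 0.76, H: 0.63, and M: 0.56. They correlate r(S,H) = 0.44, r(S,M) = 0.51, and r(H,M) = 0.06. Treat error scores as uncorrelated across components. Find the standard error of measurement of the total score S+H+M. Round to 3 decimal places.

15.851

Var(total) = 763.74 + 417.796 = 1181.54.
True-score variance = 512.499 + 417.796 = 930.295, so reliability = 0.7874.
Error variance = 1181.54 − 930.295 = 251.241; SEM = √251.241 = 15.851.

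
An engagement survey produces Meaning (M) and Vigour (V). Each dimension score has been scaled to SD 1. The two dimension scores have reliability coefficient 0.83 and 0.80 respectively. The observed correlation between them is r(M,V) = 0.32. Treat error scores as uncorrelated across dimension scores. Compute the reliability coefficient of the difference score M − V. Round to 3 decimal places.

Var(M−V) = 1 + 1 − 2·0.32 = 2 − 0.64 = 1.36.
Because errors are independent across components, Cov(Tᵢ,Tⱼ) = Cov(Xᵢ,Xⱼ); the off-diagonal part of the true-score variance is the same as above.
True-score variance = [0.83 + 0.80] − 0.64 = 1.63 − 0.64 = 0.99.
Reliability = 0.99 / 1.36 = 0.728.

0.728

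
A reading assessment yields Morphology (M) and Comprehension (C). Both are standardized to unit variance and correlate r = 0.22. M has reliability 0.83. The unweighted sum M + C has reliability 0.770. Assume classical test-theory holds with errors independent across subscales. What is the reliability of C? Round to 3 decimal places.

0.609

Var(M+C) = 2 + 2·0.22 = 2.440.
True-score variance = ρ_M + ρ_C + 2·0.22, so 0.770 = (0.83 + ρ_C + 0.44) / 2.440.
ρ_C = 0.770·2.440 − 0.83 − 0.44 = 0.609.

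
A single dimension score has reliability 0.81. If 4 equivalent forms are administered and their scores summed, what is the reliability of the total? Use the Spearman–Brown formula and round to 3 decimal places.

ρ_k = kρ / (1 + (k−1)ρ) = 4·0.81 / (1 + 3·0.81) = 3.240 / 3.430 = 0.945.

0.945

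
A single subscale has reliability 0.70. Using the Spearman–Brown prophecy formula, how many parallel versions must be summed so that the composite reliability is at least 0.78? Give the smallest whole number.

2

k ≥ ρ*(1−ρ₁)/(ρ₁(1−ρ*)) = 0.78·0.30 / (0.70·0.22) = 1.519.
Smallest integer k = 2.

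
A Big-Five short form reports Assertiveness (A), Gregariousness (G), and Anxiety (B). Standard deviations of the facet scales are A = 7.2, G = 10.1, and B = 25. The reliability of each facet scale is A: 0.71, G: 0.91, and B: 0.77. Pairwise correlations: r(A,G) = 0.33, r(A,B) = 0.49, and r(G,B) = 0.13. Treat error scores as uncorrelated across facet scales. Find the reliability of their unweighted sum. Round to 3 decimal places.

Var(A+G+B) = 7.2² + 10.1² + 25² + 2·[7.2·10.1·0.33 + 7.2·25·0.49 + 10.1·25·0.13] = 778.85 + 290.045 = 1068.9.
Because errors are independent across components, Cov(Tᵢ,Tⱼ) = Cov(Xᵢ,Xⱼ); the off-diagonal part of the true-score variance is the same as above.
True-score variance = [7.2²·0.71 + 10.1²·0.91 + 25²·0.77] + 290.045 = 610.885 + 290.045 = 900.931.
Reliability = 900.931 / 1068.9 = 0.843.

0.843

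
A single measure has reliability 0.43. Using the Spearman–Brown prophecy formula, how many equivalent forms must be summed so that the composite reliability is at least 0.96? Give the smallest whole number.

k ≥ ρ*(1−ρ₁)/(ρ₁(1−ρ*)) = 0.96·0.57 / (0.43·0.04) = 31.814.
Smallest integer k = 32.

32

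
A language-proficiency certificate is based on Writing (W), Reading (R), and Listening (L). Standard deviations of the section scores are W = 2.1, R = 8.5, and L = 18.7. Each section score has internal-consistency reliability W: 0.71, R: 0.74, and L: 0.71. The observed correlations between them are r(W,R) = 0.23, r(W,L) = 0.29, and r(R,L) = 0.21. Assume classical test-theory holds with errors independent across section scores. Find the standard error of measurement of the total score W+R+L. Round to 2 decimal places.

11.02

Var(total) = 426.35 + 97.7466 = 524.097.
True-score variance = 304.876 + 97.7466 = 402.623, so reliability = 0.7682.
Error variance = 524.097 − 402.623 = 121.474; SEM = √121.474 = 11.02.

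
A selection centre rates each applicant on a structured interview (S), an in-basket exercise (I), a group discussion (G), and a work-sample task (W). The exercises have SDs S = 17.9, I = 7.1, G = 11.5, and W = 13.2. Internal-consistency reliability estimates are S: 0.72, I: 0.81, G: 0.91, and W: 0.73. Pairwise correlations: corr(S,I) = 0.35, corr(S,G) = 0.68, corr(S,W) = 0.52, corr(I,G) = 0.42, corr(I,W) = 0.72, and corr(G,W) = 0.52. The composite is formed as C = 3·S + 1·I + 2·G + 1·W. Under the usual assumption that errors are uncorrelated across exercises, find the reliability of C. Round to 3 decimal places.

0.868

Var(C) = 3²·17.9² + 7.1² + 2²·11.5² + 13.2² + 2·[3·17.9·7.1·0.35 + 6·17.9·11.5·0.68 + 3·17.9·13.2·0.52 + 2·7.1·11.5·0.42 + 7.1·13.2·0.72 + 2·11.5·13.2·0.52] = 3637.34 + 3271.69 = 6909.03.
Because errors are independent across components, Cov(Tᵢ,Tⱼ) = Cov(Xᵢ,Xⱼ); the off-diagonal part of the true-score variance is the same as above.
True-score variance = [3²·17.9²·0.72 + 7.1²·0.81 + 2²·11.5²·0.91 + 13.2²·0.73] + 3271.69 = 2725.67 + 3271.69 = 5997.37.
Reliability = 5997.37 / 6909.03 = 0.868.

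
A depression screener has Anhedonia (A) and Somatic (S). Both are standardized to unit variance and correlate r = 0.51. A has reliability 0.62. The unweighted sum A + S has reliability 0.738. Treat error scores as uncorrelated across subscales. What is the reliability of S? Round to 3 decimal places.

Var(A+S) = 2 + 2·0.51 = 3.020.
True-score variance = ρ_A + ρ_S + 2·0.51, so 0.738 = (0.62 + ρ_S + 1.02) / 3.020.
ρ_S = 0.738·3.020 − 0.62 − 1.02 = 0.589.

0.589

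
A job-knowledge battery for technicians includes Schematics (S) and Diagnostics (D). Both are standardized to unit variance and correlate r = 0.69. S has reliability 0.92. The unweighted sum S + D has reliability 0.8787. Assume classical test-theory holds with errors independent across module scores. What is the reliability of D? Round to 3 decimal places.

0.670

Var(S+D) = 2 + 2·0.69 = 3.380.
True-score variance = ρ_S + ρ_D + 2·0.69, so 0.8787 = (0.92 + ρ_D + 1.38) / 3.380.
ρ_D = 0.8787·3.380 − 0.92 − 1.38 = 0.670.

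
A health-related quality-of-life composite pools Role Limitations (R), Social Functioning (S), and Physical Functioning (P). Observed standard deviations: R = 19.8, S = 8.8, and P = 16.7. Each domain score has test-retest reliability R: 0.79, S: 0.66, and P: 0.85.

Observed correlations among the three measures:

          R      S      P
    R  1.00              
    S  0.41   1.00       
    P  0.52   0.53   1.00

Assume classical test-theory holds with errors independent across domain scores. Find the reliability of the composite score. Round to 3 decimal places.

0.892

Var(R+S+P) = 19.8² + 8.8² + 16.7² + 2·[19.8·8.8·0.41 + 19.8·16.7·0.52 + 8.8·16.7·0.53] = 748.37 + 642.541 = 1390.91.
With uncorrelated errors the cross-covariances are all true-score covariance, so they carry over unchanged; only the diagonal terms shrink to ρᵢσᵢ².
True-score variance = [19.8²·0.79 + 8.8²·0.66 + 16.7²·0.85] + 642.541 = 597.879 + 642.541 = 1240.42.
Reliability = 1240.42 / 1390.91 = 0.892.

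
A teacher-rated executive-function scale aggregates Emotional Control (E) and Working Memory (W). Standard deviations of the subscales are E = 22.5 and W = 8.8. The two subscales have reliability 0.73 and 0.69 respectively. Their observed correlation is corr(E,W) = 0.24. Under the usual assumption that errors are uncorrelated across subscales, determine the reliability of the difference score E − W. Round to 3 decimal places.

0.671

Var(E−W) = 22.5² + 8.8² − 2·22.5·8.8·0.24 = 583.69 − 95.04 = 488.65.
With uncorrelated errors the cross-covariances are all true-score covariance, so they carry over unchanged; only the diagonal terms shrink to ρᵢσᵢ².
True-score variance = [22.5²·0.73 + 8.8²·0.69] − 95.04 = 422.996 − 95.04 = 327.956.
Reliability = 327.956 / 488.65 = 0.671.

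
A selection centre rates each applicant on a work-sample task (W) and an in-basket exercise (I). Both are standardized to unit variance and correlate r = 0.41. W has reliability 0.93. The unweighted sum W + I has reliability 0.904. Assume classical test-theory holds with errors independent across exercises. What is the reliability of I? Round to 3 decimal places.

0.799

Var(W+I) = 2 + 2·0.41 = 2.820.
True-score variance = ρ_W + ρ_I + 2·0.41, so 0.904 = (0.93 + ρ_I + 0.82) / 2.820.
ρ_I = 0.904·2.820 − 0.93 − 0.82 = 0.799.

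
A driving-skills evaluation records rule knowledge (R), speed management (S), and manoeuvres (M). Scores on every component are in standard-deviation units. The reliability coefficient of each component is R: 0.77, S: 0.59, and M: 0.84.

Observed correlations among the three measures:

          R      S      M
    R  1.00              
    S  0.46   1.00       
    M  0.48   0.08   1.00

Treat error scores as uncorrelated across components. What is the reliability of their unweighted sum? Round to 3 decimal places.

Var(R+S+M) = 3 + 2·[0.46 + 0.48 + 0.08] = 3 + 2.04 = 5.04.
Under uncorrelated errors the observed covariances equal the true-score covariances, so only the own-variance terms attenuate.
True-score variance = [0.77 + 0.59 + 0.84] + 2.04 = 2.2 + 2.04 = 4.24.
Reliability = 4.24 / 5.04 = 0.841.

0.841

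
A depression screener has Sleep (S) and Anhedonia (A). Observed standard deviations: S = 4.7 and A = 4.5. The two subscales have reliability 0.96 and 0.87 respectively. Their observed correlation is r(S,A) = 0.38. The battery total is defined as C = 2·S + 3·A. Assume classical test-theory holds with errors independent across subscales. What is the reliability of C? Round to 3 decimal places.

0.926

Var(C) = 2²·4.7² + 3²·4.5² + 2·[6·4.7·4.5·0.38] = 270.61 + 96.444 = 367.054.
Under uncorrelated errors the observed covariances equal the true-score covariances, so only the own-variance terms attenuate.
True-score variance = [2²·4.7²·0.96 + 3²·4.5²·0.87] + 96.444 = 243.383 + 96.444 = 339.827.
Reliability = 339.827 / 367.054 = 0.926.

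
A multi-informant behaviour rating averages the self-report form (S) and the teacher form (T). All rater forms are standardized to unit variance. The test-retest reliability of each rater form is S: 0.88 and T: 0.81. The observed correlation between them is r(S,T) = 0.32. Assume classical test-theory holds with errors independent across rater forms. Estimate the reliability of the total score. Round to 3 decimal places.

Var(S+T) = 2 + 2·[0.32] = 2 + 0.64 = 2.64.
With uncorrelated errors the cross-covariances are all true-score covariance, so they carry over unchanged; only the diagonal terms shrink to ρᵢσᵢ².
True-score variance = [0.88 + 0.81] + 0.64 = 1.69 + 0.64 = 2.33.
Reliability = 2.33 / 2.64 = 0.883.

0.883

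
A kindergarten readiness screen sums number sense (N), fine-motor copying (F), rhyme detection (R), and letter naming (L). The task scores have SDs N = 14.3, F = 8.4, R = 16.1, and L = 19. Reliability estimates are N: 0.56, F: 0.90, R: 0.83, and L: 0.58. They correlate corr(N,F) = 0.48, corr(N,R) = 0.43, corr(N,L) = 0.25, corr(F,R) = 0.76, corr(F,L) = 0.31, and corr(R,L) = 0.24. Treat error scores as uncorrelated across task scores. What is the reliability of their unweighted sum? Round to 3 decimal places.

0.837

Var(N+F+R+L) = 14.3² + 8.4² + 16.1² + 19² + 2·[14.3·8.4·0.48 + 14.3·16.1·0.43 + 14.3·19·0.25 + 8.4·16.1·0.76 + 8.4·19·0.31 + 16.1·19·0.24] = 895.26 + 900.512 = 1795.77.
With uncorrelated errors the cross-covariances are all true-score covariance, so they carry over unchanged; only the diagonal terms shrink to ρᵢσᵢ².
True-score variance = [14.3²·0.56 + 8.4²·0.90 + 16.1²·0.83 + 19²·0.58] + 900.512 = 602.543 + 900.512 = 1503.05.
Reliability = 1503.05 / 1795.77 = 0.837.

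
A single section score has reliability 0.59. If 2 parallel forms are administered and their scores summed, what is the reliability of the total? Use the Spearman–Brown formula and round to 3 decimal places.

ρ_k = kρ / (1 + (k−1)ρ) = 2·0.59 / (1 + 1·0.59) = 1.180 / 1.590 = 0.742.

0.742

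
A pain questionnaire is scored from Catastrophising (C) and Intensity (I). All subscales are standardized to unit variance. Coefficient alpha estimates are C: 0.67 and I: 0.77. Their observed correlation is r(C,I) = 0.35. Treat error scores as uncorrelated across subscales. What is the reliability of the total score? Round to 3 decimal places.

Var(C+I) = 2 + 2·[0.35] = 2 + 0.7 = 2.7.
Under uncorrelated errors the observed covariances equal the true-score covariances, so only the own-variance terms attenuate.
True-score variance = [0.67 + 0.77] + 0.7 = 1.44 + 0.7 = 2.14.
Reliability = 2.14 / 2.7 = 0.793.

0.793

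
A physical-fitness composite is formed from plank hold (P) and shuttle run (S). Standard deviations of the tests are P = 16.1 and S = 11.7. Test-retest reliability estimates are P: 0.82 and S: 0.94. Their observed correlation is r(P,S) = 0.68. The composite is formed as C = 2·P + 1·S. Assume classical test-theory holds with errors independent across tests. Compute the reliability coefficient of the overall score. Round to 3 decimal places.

0.884

Var(C) = 2²·16.1² + 11.7² + 2·[2·16.1·11.7·0.68] = 1173.73 + 512.366 = 1686.1.
Under uncorrelated errors the observed covariances equal the true-score covariances, so only the own-variance terms attenuate.
True-score variance = [2²·16.1²·0.82 + 11.7²·0.94] + 512.366 = 978.885 + 512.366 = 1491.25.
Reliability = 1491.25 / 1686.1 = 0.884.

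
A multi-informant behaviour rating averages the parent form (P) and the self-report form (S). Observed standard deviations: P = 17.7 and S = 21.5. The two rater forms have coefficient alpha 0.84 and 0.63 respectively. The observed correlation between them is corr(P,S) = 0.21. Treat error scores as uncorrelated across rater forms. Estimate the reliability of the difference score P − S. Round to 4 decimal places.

Var(P−S) = 17.7² + 21.5² − 2·17.7·21.5·0.21 = 775.54 − 159.831 = 615.709.
Under uncorrelated errors the observed covariances equal the true-score covariances, so only the own-variance terms attenuate.
True-score variance = [17.7²·0.84 + 21.5²·0.63] − 159.831 = 554.381 − 159.831 = 394.55.
Reliability = 394.55 / 615.709 = 0.6408.

0.6408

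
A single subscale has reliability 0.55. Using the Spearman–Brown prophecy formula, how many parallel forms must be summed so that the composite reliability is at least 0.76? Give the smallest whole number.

k ≥ ρ*(1−ρ₁)/(ρ₁(1−ρ*)) = 0.76·0.45 / (0.55·0.24) = 2.591.
Smallest integer k = 3.

3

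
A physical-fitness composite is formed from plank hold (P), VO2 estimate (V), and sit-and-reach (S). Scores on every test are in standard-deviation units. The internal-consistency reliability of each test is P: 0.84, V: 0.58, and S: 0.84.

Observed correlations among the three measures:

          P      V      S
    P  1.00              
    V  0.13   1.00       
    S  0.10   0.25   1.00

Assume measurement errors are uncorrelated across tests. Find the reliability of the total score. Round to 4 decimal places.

0.8131

Var(P+V+S) = 3 + 2·[0.13 + 0.10 + 0.25] = 3 + 0.96 = 3.96.
Under uncorrelated errors the observed covariances equal the true-score covariances, so only the own-variance terms attenuate.
True-score variance = [0.84 + 0.58 + 0.84] + 0.96 = 2.26 + 0.96 = 3.22.
Reliability = 3.22 / 3.96 = 0.8131.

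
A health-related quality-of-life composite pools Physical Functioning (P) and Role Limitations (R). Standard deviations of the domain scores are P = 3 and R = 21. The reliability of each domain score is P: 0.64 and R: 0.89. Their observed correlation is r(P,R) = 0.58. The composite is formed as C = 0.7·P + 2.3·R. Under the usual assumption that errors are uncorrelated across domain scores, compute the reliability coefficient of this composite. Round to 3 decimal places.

Var(C) = 0.7²·3² + 2.3²·21² + 2·[1.61·3·21·0.58] = 2337.3 + 117.659 = 2454.96.
With uncorrelated errors the cross-covariances are all true-score covariance, so they carry over unchanged; only the diagonal terms shrink to ρᵢσᵢ².
True-score variance = [0.7²·3²·0.64 + 2.3²·21²·0.89] + 117.659 = 2079.09 + 117.659 = 2196.75.
Reliability = 2196.75 / 2454.96 = 0.895.

0.895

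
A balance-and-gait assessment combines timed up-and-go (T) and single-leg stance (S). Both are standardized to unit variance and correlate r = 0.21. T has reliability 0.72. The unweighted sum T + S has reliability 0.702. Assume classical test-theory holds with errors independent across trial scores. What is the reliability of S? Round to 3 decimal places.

Var(T+S) = 2 + 2·0.21 = 2.420.
True-score variance = ρ_T + ρ_S + 2·0.21, so 0.702 = (0.72 + ρ_S + 0.42) / 2.420.
ρ_S = 0.702·2.420 − 0.72 − 0.42 = 0.559.

0.559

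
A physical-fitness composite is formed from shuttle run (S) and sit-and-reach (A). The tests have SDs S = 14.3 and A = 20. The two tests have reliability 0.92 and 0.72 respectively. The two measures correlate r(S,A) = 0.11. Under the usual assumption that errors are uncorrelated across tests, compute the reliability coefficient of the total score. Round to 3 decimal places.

0.808

Var(S+A) = 14.3² + 20² + 2·[14.3·20·0.11] = 604.49 + 62.92 = 667.41.
With uncorrelated errors the cross-covariances are all true-score covariance, so they carry over unchanged; only the diagonal terms shrink to ρᵢσᵢ².
True-score variance = [14.3²·0.92 + 20²·0.72] + 62.92 = 476.131 + 62.92 = 539.051.
Reliability = 539.051 / 667.41 = 0.808.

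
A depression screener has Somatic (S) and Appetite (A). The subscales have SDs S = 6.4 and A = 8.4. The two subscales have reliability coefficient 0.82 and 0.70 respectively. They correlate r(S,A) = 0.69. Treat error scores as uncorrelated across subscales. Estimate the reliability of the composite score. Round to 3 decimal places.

Var(S+A) = 6.4² + 8.4² + 2·[6.4·8.4·0.69] = 111.52 + 74.1888 = 185.709.
With uncorrelated errors the cross-covariances are all true-score covariance, so they carry over unchanged; only the diagonal terms shrink to ρᵢσᵢ².
True-score variance = [6.4²·0.82 + 8.4²·0.70] + 74.1888 = 82.9792 + 74.1888 = 157.168.
Reliability = 157.168 / 185.709 = 0.846.

0.846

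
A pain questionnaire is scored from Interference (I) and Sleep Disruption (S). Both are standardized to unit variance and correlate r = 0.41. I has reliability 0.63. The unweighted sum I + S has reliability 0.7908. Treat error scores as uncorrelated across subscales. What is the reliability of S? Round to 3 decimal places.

Var(I+S) = 2 + 2·0.41 = 2.820.
True-score variance = ρ_I + ρ_S + 2·0.41, so 0.7908 = (0.63 + ρ_S + 0.82) / 2.820.
ρ_S = 0.7908·2.820 − 0.63 − 0.82 = 0.780.

0.780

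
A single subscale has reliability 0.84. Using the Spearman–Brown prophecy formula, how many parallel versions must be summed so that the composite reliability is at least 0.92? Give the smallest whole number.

k ≥ ρ*(1−ρ₁)/(ρ₁(1−ρ*)) = 0.92·0.16 / (0.84·0.08) = 2.190.
Smallest integer k = 3.

3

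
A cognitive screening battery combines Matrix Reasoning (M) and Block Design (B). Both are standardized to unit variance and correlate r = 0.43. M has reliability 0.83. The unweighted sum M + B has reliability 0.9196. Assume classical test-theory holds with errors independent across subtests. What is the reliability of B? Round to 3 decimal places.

Var(M+B) = 2 + 2·0.43 = 2.860.
True-score variance = ρ_M + ρ_B + 2·0.43, so 0.9196 = (0.83 + ρ_B + 0.86) / 2.860.
ρ_B = 0.9196·2.860 − 0.83 − 0.86 = 0.940.

0.940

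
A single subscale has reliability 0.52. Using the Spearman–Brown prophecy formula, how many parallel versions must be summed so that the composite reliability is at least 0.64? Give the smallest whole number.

k ≥ ρ*(1−ρ₁)/(ρ₁(1−ρ*)) = 0.64·0.48 / (0.52·0.36) = 1.641.
Smallest integer k = 2.

2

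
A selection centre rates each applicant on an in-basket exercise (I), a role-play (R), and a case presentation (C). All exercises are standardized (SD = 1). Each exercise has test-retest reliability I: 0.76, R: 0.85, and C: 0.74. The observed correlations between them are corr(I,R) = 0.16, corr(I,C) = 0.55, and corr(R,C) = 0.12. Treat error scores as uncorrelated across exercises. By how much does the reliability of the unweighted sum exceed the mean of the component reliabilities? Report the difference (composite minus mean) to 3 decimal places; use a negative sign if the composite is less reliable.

0.077

Var(sum) = 3 + 1.66 = 4.66; true-score variance = 2.35 + 1.66 = 4.01; composite reliability = 0.8605.
Mean component reliability = 0.7833.
Difference = 0.8605 − 0.7833 = 0.077.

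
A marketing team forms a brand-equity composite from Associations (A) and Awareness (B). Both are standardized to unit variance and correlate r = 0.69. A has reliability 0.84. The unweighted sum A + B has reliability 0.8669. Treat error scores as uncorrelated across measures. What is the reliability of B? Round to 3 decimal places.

0.710

Var(A+B) = 2 + 2·0.69 = 3.380.
True-score variance = ρ_A + ρ_B + 2·0.69, so 0.8669 = (0.84 + ρ_B + 1.38) / 3.380.
ρ_B = 0.8669·3.380 − 0.84 − 1.38 = 0.710.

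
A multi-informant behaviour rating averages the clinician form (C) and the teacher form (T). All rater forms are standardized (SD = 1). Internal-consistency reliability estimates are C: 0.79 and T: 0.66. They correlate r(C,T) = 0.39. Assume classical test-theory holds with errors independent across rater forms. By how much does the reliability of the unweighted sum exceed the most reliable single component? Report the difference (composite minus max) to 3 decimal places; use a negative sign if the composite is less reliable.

Var(sum) = 2 + 0.78 = 2.78; true-score variance = 1.45 + 0.78 = 2.23; composite reliability = 0.8022.
Max component reliability = 0.7900.
Difference = 0.8022 − 0.7900 = 0.012.

0.012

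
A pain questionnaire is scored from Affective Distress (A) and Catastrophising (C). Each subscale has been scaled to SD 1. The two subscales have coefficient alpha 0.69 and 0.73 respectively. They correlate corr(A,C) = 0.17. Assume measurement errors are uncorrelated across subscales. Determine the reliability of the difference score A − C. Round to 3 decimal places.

0.651

Var(A−C) = 1 + 1 − 2·0.17 = 2 − 0.34 = 1.66.
With uncorrelated errors the cross-covariances are all true-score covariance, so they carry over unchanged; only the diagonal terms shrink to ρᵢσᵢ².
True-score variance = [0.69 + 0.73] − 0.34 = 1.42 − 0.34 = 1.08.
Reliability = 1.08 / 1.66 = 0.651.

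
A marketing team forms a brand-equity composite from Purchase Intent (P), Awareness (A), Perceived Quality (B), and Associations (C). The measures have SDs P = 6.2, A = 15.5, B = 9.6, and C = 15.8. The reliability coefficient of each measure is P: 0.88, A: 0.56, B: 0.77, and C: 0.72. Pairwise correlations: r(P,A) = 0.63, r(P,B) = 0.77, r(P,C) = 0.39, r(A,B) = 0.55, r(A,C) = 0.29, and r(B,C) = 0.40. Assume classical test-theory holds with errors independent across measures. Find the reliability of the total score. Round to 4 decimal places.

Var(P+A+B+C) = 6.2² + 15.5² + 9.6² + 15.8² + 2·[6.2·15.5·0.63 + 6.2·9.6·0.77 + 6.2·15.8·0.39 + 15.5·9.6·0.55 + 15.5·15.8·0.29 + 9.6·15.8·0.40] = 620.49 + 716.222 = 1336.71.
Because errors are independent across components, Cov(Tᵢ,Tⱼ) = Cov(Xᵢ,Xⱼ); the off-diagonal part of the true-score variance is the same as above.
True-score variance = [6.2²·0.88 + 15.5²·0.56 + 9.6²·0.77 + 15.8²·0.72] + 716.222 = 419.071 + 716.222 = 1135.29.
Reliability = 1135.29 / 1336.71 = 0.8493.

0.8493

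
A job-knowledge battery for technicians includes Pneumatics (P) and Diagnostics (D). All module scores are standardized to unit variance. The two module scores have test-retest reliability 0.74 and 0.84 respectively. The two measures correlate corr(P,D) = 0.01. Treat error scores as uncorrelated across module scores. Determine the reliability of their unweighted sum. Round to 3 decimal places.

Var(P+D) = 2 + 2·[0.01] = 2 + 0.02 = 2.02.
Under uncorrelated errors the observed covariances equal the true-score covariances, so only the own-variance terms attenuate.
True-score variance = [0.74 + 0.84] + 0.02 = 1.58 + 0.02 = 1.6.
Reliability = 1.6 / 2.02 = 0.792.

0.792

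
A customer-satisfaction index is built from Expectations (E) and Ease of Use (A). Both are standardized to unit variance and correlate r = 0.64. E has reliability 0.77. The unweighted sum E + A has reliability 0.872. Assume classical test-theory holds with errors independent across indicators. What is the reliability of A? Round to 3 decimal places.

0.810

Var(E+A) = 2 + 2·0.64 = 3.280.
True-score variance = ρ_E + ρ_A + 2·0.64, so 0.872 = (0.77 + ρ_A + 1.28) / 3.280.
ρ_A = 0.872·3.280 − 0.77 − 1.28 = 0.810.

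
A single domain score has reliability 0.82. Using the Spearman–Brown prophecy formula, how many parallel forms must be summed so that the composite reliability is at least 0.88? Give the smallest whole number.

2

k ≥ ρ*(1−ρ₁)/(ρ₁(1−ρ*)) = 0.88·0.18 / (0.82·0.12) = 1.610.
Smallest integer k = 2.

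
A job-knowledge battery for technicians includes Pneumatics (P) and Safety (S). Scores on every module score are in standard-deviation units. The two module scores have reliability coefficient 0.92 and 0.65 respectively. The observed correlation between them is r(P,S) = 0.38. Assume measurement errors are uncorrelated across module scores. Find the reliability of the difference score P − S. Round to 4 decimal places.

0.6532

Var(P−S) = 1 + 1 − 2·0.38 = 2 − 0.76 = 1.24.
Because errors are independent across components, Cov(Tᵢ,Tⱼ) = Cov(Xᵢ,Xⱼ); the off-diagonal part of the true-score variance is the same as above.
True-score variance = [0.92 + 0.65] − 0.76 = 1.57 − 0.76 = 0.81.
Reliability = 0.81 / 1.24 = 0.6532.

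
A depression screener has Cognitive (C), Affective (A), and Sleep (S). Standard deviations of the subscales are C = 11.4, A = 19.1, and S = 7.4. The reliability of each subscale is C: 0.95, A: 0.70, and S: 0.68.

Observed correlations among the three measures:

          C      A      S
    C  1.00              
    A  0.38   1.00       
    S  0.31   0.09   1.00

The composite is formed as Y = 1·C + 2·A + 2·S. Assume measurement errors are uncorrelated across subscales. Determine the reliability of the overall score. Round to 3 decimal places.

0.781

Var(Y) = 11.4² + 2²·19.1² + 2²·7.4² + 2·[2·11.4·19.1·0.38 + 2·11.4·7.4·0.31 + 4·19.1·7.4·0.09] = 1808.24 + 537.336 = 2345.58.
With uncorrelated errors the cross-covariances are all true-score covariance, so they carry over unchanged; only the diagonal terms shrink to ρᵢσᵢ².
True-score variance = [11.4²·0.95 + 2²·19.1²·0.70 + 2²·7.4²·0.68] + 537.336 = 1293.88 + 537.336 = 1831.21.
Reliability = 1831.21 / 2345.58 = 0.781.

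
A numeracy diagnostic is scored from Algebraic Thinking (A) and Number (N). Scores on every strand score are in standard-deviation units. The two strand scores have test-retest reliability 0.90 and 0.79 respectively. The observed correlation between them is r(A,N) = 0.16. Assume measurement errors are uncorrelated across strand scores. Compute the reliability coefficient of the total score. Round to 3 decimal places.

0.866

Var(A+N) = 2 + 2·[0.16] = 2 + 0.32 = 2.32.
Because errors are independent across components, Cov(Tᵢ,Tⱼ) = Cov(Xᵢ,Xⱼ); the off-diagonal part of the true-score variance is the same as above.
True-score variance = [0.90 + 0.79] + 0.32 = 1.69 + 0.32 = 2.01.
Reliability = 2.01 / 2.32 = 0.866.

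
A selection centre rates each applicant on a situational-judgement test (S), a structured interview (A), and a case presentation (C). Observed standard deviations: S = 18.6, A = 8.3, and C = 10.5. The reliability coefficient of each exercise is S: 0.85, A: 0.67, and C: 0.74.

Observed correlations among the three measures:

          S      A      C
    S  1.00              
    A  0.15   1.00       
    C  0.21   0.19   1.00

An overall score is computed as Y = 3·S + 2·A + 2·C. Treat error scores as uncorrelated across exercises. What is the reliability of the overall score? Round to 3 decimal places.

0.858

Var(Y) = 3²·18.6² + 2²·8.3² + 2²·10.5² + 2·[6·18.6·8.3·0.15 + 6·18.6·10.5·0.21 + 4·8.3·10.5·0.19] = 3830.2 + 902.508 = 4732.71.
Because errors are independent across components, Cov(Tᵢ,Tⱼ) = Cov(Xᵢ,Xⱼ); the off-diagonal part of the true-score variance is the same as above.
True-score variance = [3²·18.6²·0.85 + 2²·8.3²·0.67 + 2²·10.5²·0.74] + 902.508 = 3157.56 + 902.508 = 4060.07.
Reliability = 4060.07 / 4732.71 = 0.858.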